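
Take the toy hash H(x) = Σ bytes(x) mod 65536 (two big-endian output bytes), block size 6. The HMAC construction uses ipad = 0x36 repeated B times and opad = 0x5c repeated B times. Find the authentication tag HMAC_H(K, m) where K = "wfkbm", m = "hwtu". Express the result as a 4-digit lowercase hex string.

0205

Key "wfkbm" = 77 66 6b 62 6d is 5 bytes ≤ B = 6; zero-pad to 6 bytes: K' = 77 66 6b 62 6d 00.
K' ⊕ ipad = 41 50 5d 54 5b 36.  K' ⊕ opad = 2b 3a 37 3e 31 5c.
Inner input = (K'⊕ipad) ∥ m = 41 50 5d 54 5b 36 ∥ 68 77 74 75.
Inner hash: sum = 65+80+93+84+91+54+104+119+116+117 = 923 → 03 9b.
Outer input = (K'⊕opad) ∥ inner = 2b 3a 37 3e 31 5c ∥ 03 9b.
Outer hash (tag): sum = 43+58+55+62+49+92+3+155 = 517 → 02 05.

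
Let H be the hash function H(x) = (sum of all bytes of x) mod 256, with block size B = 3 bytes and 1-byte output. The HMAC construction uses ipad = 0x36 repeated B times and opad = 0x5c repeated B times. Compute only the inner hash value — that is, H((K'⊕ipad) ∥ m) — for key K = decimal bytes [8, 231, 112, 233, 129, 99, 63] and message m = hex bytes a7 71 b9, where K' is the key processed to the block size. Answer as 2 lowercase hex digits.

Key decimal bytes [8, 231, 112, 233, 129, 99, 63] = 08 e7 70 e9 81 63 3f is 7 bytes > B = 3, so hash it first: H(key) = 6b, then zero-pad to 3 bytes: K' = 6b 00 00.
K' ⊕ ipad = 5d 36 36.
Inner input = 5d 36 36 ∥ a7 71 b9.
Inner hash: sum = 93+54+54+167+113+185 = 666; mod 256 = 154 → 9a.

9a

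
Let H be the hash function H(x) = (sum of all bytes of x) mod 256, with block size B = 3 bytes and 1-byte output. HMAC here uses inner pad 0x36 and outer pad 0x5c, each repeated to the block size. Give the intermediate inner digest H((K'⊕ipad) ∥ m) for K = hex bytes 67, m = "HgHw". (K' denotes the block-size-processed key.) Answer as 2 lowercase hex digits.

Key hex bytes 67 is 1 byte ≤ B = 3; zero-pad to 3 bytes: K' = 67 00 00.
K' ⊕ ipad = 51 36 36.
Inner input = 51 36 36 ∥ 48 67 48 77.
Inner hash: sum = 81+54+54+72+103+72+119 = 555; mod 256 = 43 → 2b.

2b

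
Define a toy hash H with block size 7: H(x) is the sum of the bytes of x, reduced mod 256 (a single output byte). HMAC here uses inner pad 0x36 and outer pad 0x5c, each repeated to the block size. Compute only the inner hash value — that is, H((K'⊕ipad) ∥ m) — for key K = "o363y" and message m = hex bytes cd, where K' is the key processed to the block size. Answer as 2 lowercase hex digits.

Key "o363y" = 6f 33 36 33 79 is 5 bytes ≤ B = 7; zero-pad to 7 bytes: K' = 6f 33 36 33 79 00 00.
K' ⊕ ipad = 59 05 00 05 4f 36 36.
Inner input = 59 05 00 05 4f 36 36 ∥ cd.
Inner hash: sum = 89+5+0+5+79+54+54+205 = 491; mod 256 = 235 → eb.

eb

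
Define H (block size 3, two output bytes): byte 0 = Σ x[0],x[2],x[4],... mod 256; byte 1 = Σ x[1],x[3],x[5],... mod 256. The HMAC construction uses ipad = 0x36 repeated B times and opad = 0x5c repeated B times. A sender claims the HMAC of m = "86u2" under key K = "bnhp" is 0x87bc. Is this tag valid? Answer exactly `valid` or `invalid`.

invalid

Key "bnhp" = 62 6e 68 70 is 4 bytes > B = 3, so hash it first: H(key) = ca de, then zero-pad to 3 bytes: K' = ca de 00.
K' ⊕ ipad = fc e8 36; K' ⊕ opad = 96 82 5c.
Inner hash: even-index sum = 410 mod 256 = 154; odd-index sum = 405 mod 256 = 149 → 9a 95.
Outer hash (recomputed tag): even-index sum = 391 mod 256 = 135; odd-index sum = 284 mod 256 = 28 → 87 1c.
Recomputed tag = 871c; claimed = 87bc → mismatch.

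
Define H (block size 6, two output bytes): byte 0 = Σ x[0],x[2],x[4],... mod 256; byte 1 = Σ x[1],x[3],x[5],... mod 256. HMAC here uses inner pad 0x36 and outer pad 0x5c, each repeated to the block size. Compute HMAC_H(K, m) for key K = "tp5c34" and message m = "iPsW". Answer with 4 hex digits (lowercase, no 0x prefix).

2617

Key "tp5c34" = 74 70 35 63 33 34 is exactly B = 6 bytes: K' = 74 70 35 63 33 34.
K' ⊕ ipad = 42 46 03 55 05 02.  K' ⊕ opad = 28 2c 69 3f 6f 68.
Inner input = (K'⊕ipad) ∥ m = 42 46 03 55 05 02 ∥ 69 50 73 57.
Inner hash: even-index sum = 294 mod 256 = 38; odd-index sum = 324 mod 256 = 68 → 26 44.
Outer input = (K'⊕opad) ∥ inner = 28 2c 69 3f 6f 68 ∥ 26 44.
Outer hash (tag): even-index sum = 294 mod 256 = 38; odd-index sum = 279 mod 256 = 23 → 26 17.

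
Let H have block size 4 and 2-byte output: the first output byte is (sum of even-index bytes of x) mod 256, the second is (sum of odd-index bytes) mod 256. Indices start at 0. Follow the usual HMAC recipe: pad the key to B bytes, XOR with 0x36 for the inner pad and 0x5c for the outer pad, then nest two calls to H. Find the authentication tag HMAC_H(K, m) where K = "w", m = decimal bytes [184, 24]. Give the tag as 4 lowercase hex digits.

b63c

Key "w" = 77 is 1 byte ≤ B = 4; zero-pad to 4 bytes: K' = 77 00 00 00.
K' ⊕ ipad = 41 36 36 36.  K' ⊕ opad = 2b 5c 5c 5c.
Inner input = (K'⊕ipad) ∥ m = 41 36 36 36 ∥ b8 18.
Inner hash: even-index sum = 303 mod 256 = 47; odd-index sum = 132 mod 256 = 132 → 2f 84.
Outer input = (K'⊕opad) ∥ inner = 2b 5c 5c 5c ∥ 2f 84.
Outer hash (tag): even-index sum = 182 mod 256 = 182; odd-index sum = 316 mod 256 = 60 → b6 3c.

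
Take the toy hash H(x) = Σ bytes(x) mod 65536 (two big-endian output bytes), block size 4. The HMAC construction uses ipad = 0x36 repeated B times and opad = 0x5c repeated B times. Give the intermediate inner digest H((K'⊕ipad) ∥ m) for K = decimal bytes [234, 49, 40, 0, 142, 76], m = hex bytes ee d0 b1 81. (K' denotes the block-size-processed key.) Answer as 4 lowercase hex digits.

Key decimal bytes [234, 49, 40, 0, 142, 76] = ea 31 28 00 8e 4c is 6 bytes > B = 4, so hash it first: H(key) = 02 1d, then zero-pad to 4 bytes: K' = 02 1d 00 00.
K' ⊕ ipad = 34 2b 36 36.
Inner input = 34 2b 36 36 ∥ ee d0 b1 81.
Inner hash: sum = 52+43+54+54+238+208+177+129 = 955 → 03 bb.

03bb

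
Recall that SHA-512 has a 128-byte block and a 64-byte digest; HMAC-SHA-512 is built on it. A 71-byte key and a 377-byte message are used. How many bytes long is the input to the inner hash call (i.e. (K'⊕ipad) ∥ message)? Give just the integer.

Key is 71 ≤ 128 bytes, zero-padded: |K'| = 128.
Inner input = (K'⊕ipad) ∥ m → 128 + 377 = 505 bytes.

505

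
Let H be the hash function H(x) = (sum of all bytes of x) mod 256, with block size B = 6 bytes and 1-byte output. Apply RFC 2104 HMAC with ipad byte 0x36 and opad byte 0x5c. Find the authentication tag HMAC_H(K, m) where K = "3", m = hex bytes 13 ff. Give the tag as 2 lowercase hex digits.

Key "3" = 33 is 1 byte ≤ B = 6; zero-pad to 6 bytes: K' = 33 00 00 00 00 00.
K' ⊕ ipad = 05 36 36 36 36 36.  K' ⊕ opad = 6f 5c 5c 5c 5c 5c.
Inner input = (K'⊕ipad) ∥ m = 05 36 36 36 36 36 ∥ 13 ff.
Inner hash: sum = 5+54+54+54+54+54+19+255 = 549; mod 256 = 37 → 25.
Outer input = (K'⊕opad) ∥ inner = 6f 5c 5c 5c 5c 5c ∥ 25.
Outer hash (tag): sum = 111+92+92+92+92+92+37 = 608; mod 256 = 96 → 60.

60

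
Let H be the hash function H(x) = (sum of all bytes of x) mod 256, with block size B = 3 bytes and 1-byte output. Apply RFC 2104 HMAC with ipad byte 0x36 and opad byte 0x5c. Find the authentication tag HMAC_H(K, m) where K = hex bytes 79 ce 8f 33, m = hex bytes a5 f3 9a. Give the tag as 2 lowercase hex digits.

Key hex bytes 79 ce 8f 33 is 4 bytes > B = 3, so hash it first: H(key) = 09, then zero-pad to 3 bytes: K' = 09 00 00.
K' ⊕ ipad = 3f 36 36.  K' ⊕ opad = 55 5c 5c.
Inner input = (K'⊕ipad) ∥ m = 3f 36 36 ∥ a5 f3 9a.
Inner hash: sum = 63+54+54+165+243+154 = 733; mod 256 = 221 → dd.
Outer input = (K'⊕opad) ∥ inner = 55 5c 5c ∥ dd.
Outer hash (tag): sum = 85+92+92+221 = 490; mod 256 = 234 → ea.

ea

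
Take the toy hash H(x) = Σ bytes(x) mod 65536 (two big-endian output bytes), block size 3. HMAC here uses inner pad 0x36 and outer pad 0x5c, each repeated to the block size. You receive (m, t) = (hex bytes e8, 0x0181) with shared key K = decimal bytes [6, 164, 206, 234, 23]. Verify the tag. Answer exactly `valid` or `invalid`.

valid

Key decimal bytes [6, 164, 206, 234, 23] = 06 a4 ce ea 17 is 5 bytes > B = 3, so hash it first: H(key) = 02 79, then zero-pad to 3 bytes: K' = 02 79 00.
K' ⊕ ipad = 34 4f 36; K' ⊕ opad = 5e 25 5c.
Inner hash: sum = 52+79+54+232 = 417 → 01 a1.
Outer hash (recomputed tag): sum = 94+37+92+1+161 = 385 → 01 81.
Recomputed tag = 0181; claimed = 0181 → match.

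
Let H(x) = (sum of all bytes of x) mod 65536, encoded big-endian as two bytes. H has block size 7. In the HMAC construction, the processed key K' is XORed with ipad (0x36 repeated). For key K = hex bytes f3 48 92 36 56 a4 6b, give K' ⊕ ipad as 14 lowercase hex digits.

Key hex bytes f3 48 92 36 56 a4 6b is exactly B = 7 bytes: K' = f3 48 92 36 56 a4 6b.
XOR each byte with 0x36: f3⊕36=c5, 48⊕36=7e, 92⊕36=a4, 36⊕36=00, 56⊕36=60, a4⊕36=92, 6b⊕36=5d.

c57ea40060925d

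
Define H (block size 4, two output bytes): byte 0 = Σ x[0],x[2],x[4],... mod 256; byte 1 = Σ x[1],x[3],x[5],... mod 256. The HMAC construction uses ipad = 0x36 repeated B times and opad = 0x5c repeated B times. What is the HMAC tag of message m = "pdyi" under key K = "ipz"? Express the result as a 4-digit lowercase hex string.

efd1

Key "ipz" = 69 70 7a is 3 bytes ≤ B = 4; zero-pad to 4 bytes: K' = 69 70 7a 00.
K' ⊕ ipad = 5f 46 4c 36.  K' ⊕ opad = 35 2c 26 5c.
Inner input = (K'⊕ipad) ∥ m = 5f 46 4c 36 ∥ 70 64 79 69.
Inner hash: even-index sum = 404 mod 256 = 148; odd-index sum = 329 mod 256 = 73 → 94 49.
Outer input = (K'⊕opad) ∥ inner = 35 2c 26 5c ∥ 94 49.
Outer hash (tag): even-index sum = 239 mod 256 = 239; odd-index sum = 209 mod 256 = 209 → ef d1.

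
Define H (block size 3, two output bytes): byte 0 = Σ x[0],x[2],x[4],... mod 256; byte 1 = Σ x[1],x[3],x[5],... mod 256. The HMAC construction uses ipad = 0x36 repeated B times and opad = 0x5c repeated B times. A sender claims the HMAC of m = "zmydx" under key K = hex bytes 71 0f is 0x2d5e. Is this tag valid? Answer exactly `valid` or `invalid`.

invalid

Key hex bytes 71 0f is 2 bytes ≤ B = 3; zero-pad to 3 bytes: K' = 71 0f 00.
K' ⊕ ipad = 47 39 36; K' ⊕ opad = 2d 53 5c.
Inner hash: even-index sum = 334 mod 256 = 78; odd-index sum = 420 mod 256 = 164 → 4e a4.
Outer hash (recomputed tag): even-index sum = 301 mod 256 = 45; odd-index sum = 161 mod 256 = 161 → 2d a1.
Recomputed tag = 2da1; claimed = 2d5e → mismatch.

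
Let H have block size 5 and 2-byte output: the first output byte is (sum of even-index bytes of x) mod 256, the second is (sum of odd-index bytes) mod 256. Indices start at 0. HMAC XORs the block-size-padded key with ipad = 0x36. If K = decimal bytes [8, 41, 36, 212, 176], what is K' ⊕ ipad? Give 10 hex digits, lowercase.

3e1f12e286

Key decimal bytes [8, 41, 36, 212, 176] = 08 29 24 d4 b0 is exactly B = 5 bytes: K' = 08 29 24 d4 b0.
XOR each byte with 0x36: 08⊕36=3e, 29⊕36=1f, 24⊕36=12, d4⊕36=e2, b0⊕36=86.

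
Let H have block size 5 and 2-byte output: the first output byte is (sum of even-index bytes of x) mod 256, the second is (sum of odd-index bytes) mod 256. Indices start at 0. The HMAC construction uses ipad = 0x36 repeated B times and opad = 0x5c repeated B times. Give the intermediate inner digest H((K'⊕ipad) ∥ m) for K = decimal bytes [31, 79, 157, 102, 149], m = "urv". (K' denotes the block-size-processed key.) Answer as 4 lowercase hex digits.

e9b4

Key decimal bytes [31, 79, 157, 102, 149] = 1f 4f 9d 66 95 is exactly B = 5 bytes: K' = 1f 4f 9d 66 95.
K' ⊕ ipad = 29 79 ab 50 a3.
Inner input = 29 79 ab 50 a3 ∥ 75 72 76.
Inner hash: even-index sum = 489 mod 256 = 233; odd-index sum = 436 mod 256 = 180 → e9 b4.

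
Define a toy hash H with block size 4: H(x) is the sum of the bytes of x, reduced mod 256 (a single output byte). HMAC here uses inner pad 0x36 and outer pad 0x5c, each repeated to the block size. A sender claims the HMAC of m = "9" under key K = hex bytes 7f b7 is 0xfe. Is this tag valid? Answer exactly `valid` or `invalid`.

invalid

Key hex bytes 7f b7 is 2 bytes ≤ B = 4; zero-pad to 4 bytes: K' = 7f b7 00 00.
K' ⊕ ipad = 49 81 36 36; K' ⊕ opad = 23 eb 5c 5c.
Inner hash: sum = 73+129+54+54+57 = 367; mod 256 = 111 → 6f.
Outer hash (recomputed tag): sum = 35+235+92+92+111 = 565; mod 256 = 53 → 35.
Recomputed tag = 35; claimed = fe → mismatch.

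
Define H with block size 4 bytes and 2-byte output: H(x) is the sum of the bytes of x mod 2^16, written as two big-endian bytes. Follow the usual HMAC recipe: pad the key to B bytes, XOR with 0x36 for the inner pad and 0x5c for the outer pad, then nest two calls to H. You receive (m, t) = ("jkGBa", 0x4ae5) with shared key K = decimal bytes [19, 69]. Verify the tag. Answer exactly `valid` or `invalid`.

Key decimal bytes [19, 69] = 13 45 is 2 bytes ≤ B = 4; zero-pad to 4 bytes: K' = 13 45 00 00.
K' ⊕ ipad = 25 73 36 36; K' ⊕ opad = 4f 19 5c 5c.
Inner hash: sum = 37+115+54+54+106+107+71+66+97 = 707 → 02 c3.
Outer hash (recomputed tag): sum = 79+25+92+92+2+195 = 485 → 01 e5.
Recomputed tag = 01e5; claimed = 4ae5 → mismatch.

invalid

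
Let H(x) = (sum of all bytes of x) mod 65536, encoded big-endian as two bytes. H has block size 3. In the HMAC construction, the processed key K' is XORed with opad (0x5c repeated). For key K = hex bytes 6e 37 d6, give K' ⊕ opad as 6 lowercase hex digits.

326b8a

Key hex bytes 6e 37 d6 is exactly B = 3 bytes: K' = 6e 37 d6.
XOR each byte with 0x5c: 6e⊕5c=32, 37⊕5c=6b, d6⊕5c=8a.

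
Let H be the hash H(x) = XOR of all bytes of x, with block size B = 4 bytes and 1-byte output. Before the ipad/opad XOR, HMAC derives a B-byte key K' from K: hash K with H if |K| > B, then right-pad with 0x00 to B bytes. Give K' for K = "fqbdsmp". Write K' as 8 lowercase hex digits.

7f000000

|K| = 7 > B = 4, so first hash the key.
H(K): XOR 66⊕71⊕62⊕64⊕73⊕6d⊕70 = 7f.
Zero-pad H(K) = 7f to 4 bytes: K' = 7f 00 00 00.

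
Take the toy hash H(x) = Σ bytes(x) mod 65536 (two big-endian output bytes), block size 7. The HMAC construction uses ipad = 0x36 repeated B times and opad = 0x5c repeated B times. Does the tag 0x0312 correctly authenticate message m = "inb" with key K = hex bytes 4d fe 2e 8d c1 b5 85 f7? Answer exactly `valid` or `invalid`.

Key hex bytes 4d fe 2e 8d c1 b5 85 f7 is 8 bytes > B = 7, so hash it first: H(key) = 04 f8, then zero-pad to 7 bytes: K' = 04 f8 00 00 00 00 00.
K' ⊕ ipad = 32 ce 36 36 36 36 36; K' ⊕ opad = 58 a4 5c 5c 5c 5c 5c.
Inner hash: sum = 50+206+54+54+54+54+54+105+110+98 = 839 → 03 47.
Outer hash (recomputed tag): sum = 88+164+92+92+92+92+92+3+71 = 786 → 03 12.
Recomputed tag = 0312; claimed = 0312 → match.

valid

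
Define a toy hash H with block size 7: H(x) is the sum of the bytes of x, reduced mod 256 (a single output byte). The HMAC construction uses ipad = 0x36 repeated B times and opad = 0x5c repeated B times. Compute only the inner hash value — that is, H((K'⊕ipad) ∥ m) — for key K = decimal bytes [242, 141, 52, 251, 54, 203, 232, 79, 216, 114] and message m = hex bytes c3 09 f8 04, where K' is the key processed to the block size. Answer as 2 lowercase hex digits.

Key decimal bytes [242, 141, 52, 251, 54, 203, 232, 79, 216, 114] = f2 8d 34 fb 36 cb e8 4f d8 72 is 10 bytes > B = 7, so hash it first: H(key) = 30, then zero-pad to 7 bytes: K' = 30 00 00 00 00 00 00.
K' ⊕ ipad = 06 36 36 36 36 36 36.
Inner input = 06 36 36 36 36 36 36 ∥ c3 09 f8 04.
Inner hash: sum = 6+54+54+54+54+54+54+195+9+248+4 = 786; mod 256 = 18 → 12.

12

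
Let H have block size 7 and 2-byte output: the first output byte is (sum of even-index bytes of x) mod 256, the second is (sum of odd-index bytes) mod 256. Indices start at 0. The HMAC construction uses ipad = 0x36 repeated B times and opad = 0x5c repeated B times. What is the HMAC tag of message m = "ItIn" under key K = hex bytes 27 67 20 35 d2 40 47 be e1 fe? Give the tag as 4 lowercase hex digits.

Key hex bytes 27 67 20 35 d2 40 47 be e1 fe is 10 bytes > B = 7, so hash it first: H(key) = 41 98, then zero-pad to 7 bytes: K' = 41 98 00 00 00 00 00.
K' ⊕ ipad = 77 ae 36 36 36 36 36.  K' ⊕ opad = 1d c4 5c 5c 5c 5c 5c.
Inner input = (K'⊕ipad) ∥ m = 77 ae 36 36 36 36 36 ∥ 49 74 49 6e.
Inner hash: even-index sum = 507 mod 256 = 251; odd-index sum = 428 mod 256 = 172 → fb ac.
Outer input = (K'⊕opad) ∥ inner = 1d c4 5c 5c 5c 5c 5c ∥ fb ac.
Outer hash (tag): even-index sum = 477 mod 256 = 221; odd-index sum = 631 mod 256 = 119 → dd 77.

dd77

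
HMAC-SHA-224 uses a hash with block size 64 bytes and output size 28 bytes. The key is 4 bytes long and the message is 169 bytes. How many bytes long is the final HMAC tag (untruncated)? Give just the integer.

The tag is one SHA-224 digest: 28 bytes.

28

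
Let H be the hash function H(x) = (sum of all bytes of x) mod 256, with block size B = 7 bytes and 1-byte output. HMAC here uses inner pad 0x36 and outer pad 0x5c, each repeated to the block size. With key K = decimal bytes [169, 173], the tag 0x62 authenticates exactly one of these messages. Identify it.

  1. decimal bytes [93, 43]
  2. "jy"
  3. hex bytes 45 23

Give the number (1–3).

Key decimal bytes [169, 173] = a9 ad is 2 bytes ≤ B = 7; zero-pad to 7 bytes: K' = a9 ad 00 00 00 00 00.
K' ⊕ ipad = 9f 9b 36 36 36 36 36; K' ⊕ opad = f5 f1 5c 5c 5c 5c 5c.
m1: inner = H(9f 9b 36 36 36 36 36 5d 2b) = d0; tag = H(f5 f1 5c 5c 5c 5c 5c d0) = 82
m2: inner = H(9f 9b 36 36 36 36 36 6a 79) = 2b; tag = H(f5 f1 5c 5c 5c 5c 5c 2b) = dd
m3: inner = H(9f 9b 36 36 36 36 36 45 23) = b0; tag = H(f5 f1 5c 5c 5c 5c 5c b0) = 62 ← matches

3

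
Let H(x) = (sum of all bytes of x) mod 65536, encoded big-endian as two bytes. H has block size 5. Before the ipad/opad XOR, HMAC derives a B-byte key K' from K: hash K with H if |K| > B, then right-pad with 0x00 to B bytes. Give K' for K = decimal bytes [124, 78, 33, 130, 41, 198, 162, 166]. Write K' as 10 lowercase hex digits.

03a4000000

|K| = 8 > B = 5, so first hash the key.
H(K): sum = 124+78+33+130+41+198+162+166 = 932 → 03 a4.
Zero-pad H(K) = 03 a4 to 5 bytes: K' = 03 a4 00 00 00.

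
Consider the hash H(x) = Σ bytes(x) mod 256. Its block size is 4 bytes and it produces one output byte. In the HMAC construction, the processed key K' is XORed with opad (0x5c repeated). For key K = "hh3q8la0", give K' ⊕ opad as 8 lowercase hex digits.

Key "hh3q8la0" = 68 68 33 71 38 6c 61 30 is 8 bytes > B = 4, so hash it first: H(key) = a9, then zero-pad to 4 bytes: K' = a9 00 00 00.
XOR each byte with 0x5c: a9⊕5c=f5, 00⊕5c=5c, 00⊕5c=5c, 00⊕5c=5c.

f55c5c5c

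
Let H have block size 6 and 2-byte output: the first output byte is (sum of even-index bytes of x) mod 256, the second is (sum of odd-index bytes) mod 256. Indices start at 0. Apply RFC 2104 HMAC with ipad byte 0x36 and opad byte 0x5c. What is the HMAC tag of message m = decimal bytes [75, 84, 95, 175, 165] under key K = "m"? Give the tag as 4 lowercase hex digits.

Key "m" = 6d is 1 byte ≤ B = 6; zero-pad to 6 bytes: K' = 6d 00 00 00 00 00.
K' ⊕ ipad = 5b 36 36 36 36 36.  K' ⊕ opad = 31 5c 5c 5c 5c 5c.
Inner input = (K'⊕ipad) ∥ m = 5b 36 36 36 36 36 ∥ 4b 54 5f af a5.
Inner hash: even-index sum = 534 mod 256 = 22; odd-index sum = 421 mod 256 = 165 → 16 a5.
Outer input = (K'⊕opad) ∥ inner = 31 5c 5c 5c 5c 5c ∥ 16 a5.
Outer hash (tag): even-index sum = 255 mod 256 = 255; odd-index sum = 441 mod 256 = 185 → ff b9.

ffb9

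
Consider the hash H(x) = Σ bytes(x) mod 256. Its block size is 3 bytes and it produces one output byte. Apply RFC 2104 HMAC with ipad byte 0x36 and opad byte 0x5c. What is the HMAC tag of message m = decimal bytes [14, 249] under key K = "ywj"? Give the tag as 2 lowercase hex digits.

Key "ywj" = 79 77 6a is exactly B = 3 bytes: K' = 79 77 6a.
K' ⊕ ipad = 4f 41 5c.  K' ⊕ opad = 25 2b 36.
Inner input = (K'⊕ipad) ∥ m = 4f 41 5c ∥ 0e f9.
Inner hash: sum = 79+65+92+14+249 = 499; mod 256 = 243 → f3.
Outer input = (K'⊕opad) ∥ inner = 25 2b 36 ∥ f3.
Outer hash (tag): sum = 37+43+54+243 = 377; mod 256 = 121 → 79.

79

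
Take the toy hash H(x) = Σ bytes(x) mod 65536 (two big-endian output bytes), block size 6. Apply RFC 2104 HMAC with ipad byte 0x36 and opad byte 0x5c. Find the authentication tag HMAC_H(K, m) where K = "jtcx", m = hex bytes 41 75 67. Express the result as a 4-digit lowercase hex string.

Key "jtcx" = 6a 74 63 78 is 4 bytes ≤ B = 6; zero-pad to 6 bytes: K' = 6a 74 63 78 00 00.
K' ⊕ ipad = 5c 42 55 4e 36 36.  K' ⊕ opad = 36 28 3f 24 5c 5c.
Inner input = (K'⊕ipad) ∥ m = 5c 42 55 4e 36 36 ∥ 41 75 67.
Inner hash: sum = 92+66+85+78+54+54+65+117+103 = 714 → 02 ca.
Outer input = (K'⊕opad) ∥ inner = 36 28 3f 24 5c 5c ∥ 02 ca.
Outer hash (tag): sum = 54+40+63+36+92+92+2+202 = 581 → 02 45.

0245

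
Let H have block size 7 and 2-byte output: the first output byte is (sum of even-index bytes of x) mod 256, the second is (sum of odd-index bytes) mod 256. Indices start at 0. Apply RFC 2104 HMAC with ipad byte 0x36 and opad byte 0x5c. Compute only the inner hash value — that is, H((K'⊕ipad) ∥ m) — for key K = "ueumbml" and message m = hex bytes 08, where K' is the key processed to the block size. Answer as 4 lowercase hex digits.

Key "ueumbml" = 75 65 75 6d 62 6d 6c is exactly B = 7 bytes: K' = 75 65 75 6d 62 6d 6c.
K' ⊕ ipad = 43 53 43 5b 54 5b 5a.
Inner input = 43 53 43 5b 54 5b 5a ∥ 08.
Inner hash: even-index sum = 308 mod 256 = 52; odd-index sum = 273 mod 256 = 17 → 34 11.

3411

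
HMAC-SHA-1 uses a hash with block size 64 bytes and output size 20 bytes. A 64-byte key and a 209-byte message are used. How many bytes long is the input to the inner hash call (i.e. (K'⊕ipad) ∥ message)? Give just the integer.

273

Key is 64 ≤ 64 bytes, zero-padded: |K'| = 64.
Inner input = (K'⊕ipad) ∥ m → 64 + 209 = 273 bytes.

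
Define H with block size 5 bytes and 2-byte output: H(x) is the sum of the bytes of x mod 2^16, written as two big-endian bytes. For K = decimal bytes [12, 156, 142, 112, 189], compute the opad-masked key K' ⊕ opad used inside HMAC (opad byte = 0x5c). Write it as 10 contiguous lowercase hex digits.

50c0d22ce1

Key decimal bytes [12, 156, 142, 112, 189] = 0c 9c 8e 70 bd is exactly B = 5 bytes: K' = 0c 9c 8e 70 bd.
XOR each byte with 0x5c: 0c⊕5c=50, 9c⊕5c=c0, 8e⊕5c=d2, 70⊕5c=2c, bd⊕5c=e1.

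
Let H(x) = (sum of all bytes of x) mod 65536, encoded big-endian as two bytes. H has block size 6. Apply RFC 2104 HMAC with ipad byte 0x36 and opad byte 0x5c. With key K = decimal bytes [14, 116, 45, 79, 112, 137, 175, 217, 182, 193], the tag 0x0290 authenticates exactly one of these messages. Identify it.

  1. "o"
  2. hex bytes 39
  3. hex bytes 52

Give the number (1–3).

3

Key decimal bytes [14, 116, 45, 79, 112, 137, 175, 217, 182, 193] = 0e 74 2d 4f 70 89 af d9 b6 c1 is 10 bytes > B = 6, so hash it first: H(key) = 04 f6, then zero-pad to 6 bytes: K' = 04 f6 00 00 00 00.
K' ⊕ ipad = 32 c0 36 36 36 36; K' ⊕ opad = 58 aa 5c 5c 5c 5c.
m1: inner = H(32 c0 36 36 36 36 6f) = 02 39; tag = H(58 aa 5c 5c 5c 5c 02 39) = 02ad
m2: inner = H(32 c0 36 36 36 36 39) = 02 03; tag = H(58 aa 5c 5c 5c 5c 02 03) = 0277
m3: inner = H(32 c0 36 36 36 36 52) = 02 1c; tag = H(58 aa 5c 5c 5c 5c 02 1c) = 0290 ← matches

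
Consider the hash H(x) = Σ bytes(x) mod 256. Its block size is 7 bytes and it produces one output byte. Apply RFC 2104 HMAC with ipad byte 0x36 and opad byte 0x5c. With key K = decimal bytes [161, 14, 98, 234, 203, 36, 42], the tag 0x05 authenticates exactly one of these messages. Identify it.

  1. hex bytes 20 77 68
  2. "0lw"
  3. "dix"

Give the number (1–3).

Key decimal bytes [161, 14, 98, 234, 203, 36, 42] = a1 0e 62 ea cb 24 2a is exactly B = 7 bytes: K' = a1 0e 62 ea cb 24 2a.
K' ⊕ ipad = 97 38 54 dc fd 12 1c; K' ⊕ opad = fd 52 3e b6 97 78 76.
m1: inner = H(97 38 54 dc fd 12 1c 20 77 68) = 29; tag = H(fd 52 3e b6 97 78 76 29) = f1
m2: inner = H(97 38 54 dc fd 12 1c 30 6c 77) = 3d; tag = H(fd 52 3e b6 97 78 76 3d) = 05 ← matches
m3: inner = H(97 38 54 dc fd 12 1c 64 69 78) = 6f; tag = H(fd 52 3e b6 97 78 76 6f) = 37

2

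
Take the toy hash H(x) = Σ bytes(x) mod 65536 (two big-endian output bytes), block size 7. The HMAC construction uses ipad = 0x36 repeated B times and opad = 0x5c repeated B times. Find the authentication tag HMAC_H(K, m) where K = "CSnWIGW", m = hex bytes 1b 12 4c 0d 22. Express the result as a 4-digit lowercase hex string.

0135

Key "CSnWIGW" = 43 53 6e 57 49 47 57 is exactly B = 7 bytes: K' = 43 53 6e 57 49 47 57.
K' ⊕ ipad = 75 65 58 61 7f 71 61.  K' ⊕ opad = 1f 0f 32 0b 15 1b 0b.
Inner input = (K'⊕ipad) ∥ m = 75 65 58 61 7f 71 61 ∥ 1b 12 4c 0d 22.
Inner hash: sum = 117+101+88+97+127+113+97+27+18+76+13+34 = 908 → 03 8c.
Outer input = (K'⊕opad) ∥ inner = 1f 0f 32 0b 15 1b 0b ∥ 03 8c.
Outer hash (tag): sum = 31+15+50+11+21+27+11+3+140 = 309 → 01 35.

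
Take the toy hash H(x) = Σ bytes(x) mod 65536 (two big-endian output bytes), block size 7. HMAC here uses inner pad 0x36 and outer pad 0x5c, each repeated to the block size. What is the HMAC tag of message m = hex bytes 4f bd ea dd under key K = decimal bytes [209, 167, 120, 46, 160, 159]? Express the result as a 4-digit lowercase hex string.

Key decimal bytes [209, 167, 120, 46, 160, 159] = d1 a7 78 2e a0 9f is 6 bytes ≤ B = 7; zero-pad to 7 bytes: K' = d1 a7 78 2e a0 9f 00.
K' ⊕ ipad = e7 91 4e 18 96 a9 36.  K' ⊕ opad = 8d fb 24 72 fc c3 5c.
Inner input = (K'⊕ipad) ∥ m = e7 91 4e 18 96 a9 36 ∥ 4f bd ea dd.
Inner hash: sum = 231+145+78+24+150+169+54+79+189+234+221 = 1574 → 06 26.
Outer input = (K'⊕opad) ∥ inner = 8d fb 24 72 fc c3 5c ∥ 06 26.
Outer hash (tag): sum = 141+251+36+114+252+195+92+6+38 = 1125 → 04 65.

0465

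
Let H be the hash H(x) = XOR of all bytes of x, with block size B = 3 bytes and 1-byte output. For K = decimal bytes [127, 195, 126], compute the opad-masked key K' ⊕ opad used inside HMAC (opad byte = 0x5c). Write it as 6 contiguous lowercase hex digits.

Key decimal bytes [127, 195, 126] = 7f c3 7e is exactly B = 3 bytes: K' = 7f c3 7e.
XOR each byte with 0x5c: 7f⊕5c=23, c3⊕5c=9f, 7e⊕5c=22.

239f22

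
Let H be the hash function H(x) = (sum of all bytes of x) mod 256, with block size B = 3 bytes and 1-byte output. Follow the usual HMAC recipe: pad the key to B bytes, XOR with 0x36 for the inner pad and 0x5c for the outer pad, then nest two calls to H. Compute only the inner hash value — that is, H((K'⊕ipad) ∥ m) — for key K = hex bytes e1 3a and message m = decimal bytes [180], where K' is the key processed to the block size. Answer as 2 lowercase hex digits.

Key hex bytes e1 3a is 2 bytes ≤ B = 3; zero-pad to 3 bytes: K' = e1 3a 00.
K' ⊕ ipad = d7 0c 36.
Inner input = d7 0c 36 ∥ b4.
Inner hash: sum = 215+12+54+180 = 461; mod 256 = 205 → cd.

cd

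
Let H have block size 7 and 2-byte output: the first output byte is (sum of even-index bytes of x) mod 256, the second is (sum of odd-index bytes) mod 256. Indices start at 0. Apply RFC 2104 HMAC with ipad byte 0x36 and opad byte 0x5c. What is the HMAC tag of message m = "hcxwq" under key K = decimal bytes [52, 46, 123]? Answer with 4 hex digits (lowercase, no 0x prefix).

1cbf

Key decimal bytes [52, 46, 123] = 34 2e 7b is 3 bytes ≤ B = 7; zero-pad to 7 bytes: K' = 34 2e 7b 00 00 00 00.
K' ⊕ ipad = 02 18 4d 36 36 36 36.  K' ⊕ opad = 68 72 27 5c 5c 5c 5c.
Inner input = (K'⊕ipad) ∥ m = 02 18 4d 36 36 36 36 ∥ 68 63 78 77 71.
Inner hash: even-index sum = 405 mod 256 = 149; odd-index sum = 469 mod 256 = 213 → 95 d5.
Outer input = (K'⊕opad) ∥ inner = 68 72 27 5c 5c 5c 5c ∥ 95 d5.
Outer hash (tag): even-index sum = 540 mod 256 = 28; odd-index sum = 447 mod 256 = 191 → 1c bf.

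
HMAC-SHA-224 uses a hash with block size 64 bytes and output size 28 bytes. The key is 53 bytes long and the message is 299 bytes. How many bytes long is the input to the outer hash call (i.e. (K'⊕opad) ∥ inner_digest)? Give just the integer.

Key is 53 ≤ 64 bytes, zero-padded: |K'| = 64.
Outer input = (K'⊕opad) ∥ H(inner) → 64 + 28 = 92 bytes.

92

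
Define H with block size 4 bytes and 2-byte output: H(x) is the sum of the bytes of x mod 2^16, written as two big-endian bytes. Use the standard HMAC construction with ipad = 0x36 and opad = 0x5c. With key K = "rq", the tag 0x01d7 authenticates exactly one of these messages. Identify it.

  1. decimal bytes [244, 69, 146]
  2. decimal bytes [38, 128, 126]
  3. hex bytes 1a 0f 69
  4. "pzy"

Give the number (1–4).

1

Key "rq" = 72 71 is 2 bytes ≤ B = 4; zero-pad to 4 bytes: K' = 72 71 00 00.
K' ⊕ ipad = 44 47 36 36; K' ⊕ opad = 2e 2d 5c 5c.
m1: inner = H(44 47 36 36 f4 45 92) = 02 c2; tag = H(2e 2d 5c 5c 02 c2) = 01d7 ← matches
m2: inner = H(44 47 36 36 26 80 7e) = 02 1b; tag = H(2e 2d 5c 5c 02 1b) = 0130
m3: inner = H(44 47 36 36 1a 0f 69) = 01 89; tag = H(2e 2d 5c 5c 01 89) = 019d
m4: inner = H(44 47 36 36 70 7a 79) = 02 5a; tag = H(2e 2d 5c 5c 02 5a) = 016f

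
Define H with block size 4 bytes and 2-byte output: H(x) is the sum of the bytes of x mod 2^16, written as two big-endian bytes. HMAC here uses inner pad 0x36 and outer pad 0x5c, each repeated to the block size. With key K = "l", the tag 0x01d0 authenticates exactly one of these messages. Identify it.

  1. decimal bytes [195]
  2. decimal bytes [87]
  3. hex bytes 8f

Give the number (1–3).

3

Key "l" = 6c is 1 byte ≤ B = 4; zero-pad to 4 bytes: K' = 6c 00 00 00.
K' ⊕ ipad = 5a 36 36 36; K' ⊕ opad = 30 5c 5c 5c.
m1: inner = H(5a 36 36 36 c3) = 01 bf; tag = H(30 5c 5c 5c 01 bf) = 0204
m2: inner = H(5a 36 36 36 57) = 01 53; tag = H(30 5c 5c 5c 01 53) = 0198
m3: inner = H(5a 36 36 36 8f) = 01 8b; tag = H(30 5c 5c 5c 01 8b) = 01d0 ← matches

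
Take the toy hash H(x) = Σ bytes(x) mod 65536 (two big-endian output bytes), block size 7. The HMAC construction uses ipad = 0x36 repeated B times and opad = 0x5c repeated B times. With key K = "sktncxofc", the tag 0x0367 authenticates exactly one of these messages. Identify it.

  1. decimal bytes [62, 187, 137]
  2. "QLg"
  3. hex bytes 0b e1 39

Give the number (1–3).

Key "sktncxofc" = 73 6b 74 6e 63 78 6f 66 63 is 9 bytes > B = 7, so hash it first: H(key) = 03 d3, then zero-pad to 7 bytes: K' = 03 d3 00 00 00 00 00.
K' ⊕ ipad = 35 e5 36 36 36 36 36; K' ⊕ opad = 5f 8f 5c 5c 5c 5c 5c.
m1: inner = H(35 e5 36 36 36 36 36 3e bb 89) = 03 aa; tag = H(5f 8f 5c 5c 5c 5c 5c 03 aa) = 0367 ← matches
m2: inner = H(35 e5 36 36 36 36 36 51 4c 67) = 03 2c; tag = H(5f 8f 5c 5c 5c 5c 5c 03 2c) = 02e9
m3: inner = H(35 e5 36 36 36 36 36 0b e1 39) = 03 4d; tag = H(5f 8f 5c 5c 5c 5c 5c 03 4d) = 030a

1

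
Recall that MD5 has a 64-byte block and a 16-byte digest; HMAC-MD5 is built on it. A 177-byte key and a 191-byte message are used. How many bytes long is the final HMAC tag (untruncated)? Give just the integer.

16

The tag is one MD5 digest: 16 bytes.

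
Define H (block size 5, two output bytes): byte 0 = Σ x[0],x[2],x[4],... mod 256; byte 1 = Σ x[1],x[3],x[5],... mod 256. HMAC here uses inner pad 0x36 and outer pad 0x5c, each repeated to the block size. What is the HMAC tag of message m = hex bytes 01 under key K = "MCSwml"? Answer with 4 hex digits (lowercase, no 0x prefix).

Key "MCSwml" = 4d 43 53 77 6d 6c is 6 bytes > B = 5, so hash it first: H(key) = 0d 26, then zero-pad to 5 bytes: K' = 0d 26 00 00 00.
K' ⊕ ipad = 3b 10 36 36 36.  K' ⊕ opad = 51 7a 5c 5c 5c.
Inner input = (K'⊕ipad) ∥ m = 3b 10 36 36 36 ∥ 01.
Inner hash: even-index sum = 167 mod 256 = 167; odd-index sum = 71 mod 256 = 71 → a7 47.
Outer input = (K'⊕opad) ∥ inner = 51 7a 5c 5c 5c ∥ a7 47.
Outer hash (tag): even-index sum = 336 mod 256 = 80; odd-index sum = 381 mod 256 = 125 → 50 7d.

507d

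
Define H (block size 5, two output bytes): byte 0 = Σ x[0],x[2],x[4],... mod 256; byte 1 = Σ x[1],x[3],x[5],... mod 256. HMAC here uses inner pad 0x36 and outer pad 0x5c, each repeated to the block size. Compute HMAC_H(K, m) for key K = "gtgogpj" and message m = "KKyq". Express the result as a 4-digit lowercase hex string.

da3c

Key "gtgogpj" = 67 74 67 6f 67 70 6a is 7 bytes > B = 5, so hash it first: H(key) = 9f 53, then zero-pad to 5 bytes: K' = 9f 53 00 00 00.
K' ⊕ ipad = a9 65 36 36 36.  K' ⊕ opad = c3 0f 5c 5c 5c.
Inner input = (K'⊕ipad) ∥ m = a9 65 36 36 36 ∥ 4b 4b 79 71.
Inner hash: even-index sum = 465 mod 256 = 209; odd-index sum = 351 mod 256 = 95 → d1 5f.
Outer input = (K'⊕opad) ∥ inner = c3 0f 5c 5c 5c ∥ d1 5f.
Outer hash (tag): even-index sum = 474 mod 256 = 218; odd-index sum = 316 mod 256 = 60 → da 3c.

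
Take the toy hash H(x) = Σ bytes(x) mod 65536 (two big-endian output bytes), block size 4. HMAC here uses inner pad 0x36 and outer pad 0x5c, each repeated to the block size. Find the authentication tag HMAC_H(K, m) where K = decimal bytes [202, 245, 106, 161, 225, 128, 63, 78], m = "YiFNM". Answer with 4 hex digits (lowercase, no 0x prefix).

Key decimal bytes [202, 245, 106, 161, 225, 128, 63, 78] = ca f5 6a a1 e1 80 3f 4e is 8 bytes > B = 4, so hash it first: H(key) = 04 b8, then zero-pad to 4 bytes: K' = 04 b8 00 00.
K' ⊕ ipad = 32 8e 36 36.  K' ⊕ opad = 58 e4 5c 5c.
Inner input = (K'⊕ipad) ∥ m = 32 8e 36 36 ∥ 59 69 46 4e 4d.
Inner hash: sum = 50+142+54+54+89+105+70+78+77 = 719 → 02 cf.
Outer input = (K'⊕opad) ∥ inner = 58 e4 5c 5c ∥ 02 cf.
Outer hash (tag): sum = 88+228+92+92+2+207 = 709 → 02 c5.

02c5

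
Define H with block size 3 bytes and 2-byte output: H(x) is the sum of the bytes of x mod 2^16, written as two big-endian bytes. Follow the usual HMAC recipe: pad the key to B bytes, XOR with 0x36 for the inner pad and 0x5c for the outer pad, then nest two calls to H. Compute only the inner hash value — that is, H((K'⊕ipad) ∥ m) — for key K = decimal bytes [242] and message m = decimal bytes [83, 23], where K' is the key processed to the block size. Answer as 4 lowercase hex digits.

Key decimal bytes [242] = f2 is 1 byte ≤ B = 3; zero-pad to 3 bytes: K' = f2 00 00.
K' ⊕ ipad = c4 36 36.
Inner input = c4 36 36 ∥ 53 17.
Inner hash: sum = 196+54+54+83+23 = 410 → 01 9a.

019a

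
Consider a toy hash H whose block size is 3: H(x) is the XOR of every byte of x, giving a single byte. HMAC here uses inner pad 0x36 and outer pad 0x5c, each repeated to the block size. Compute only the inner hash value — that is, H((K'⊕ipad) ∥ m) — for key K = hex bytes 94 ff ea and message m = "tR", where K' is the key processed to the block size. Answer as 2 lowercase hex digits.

Key hex bytes 94 ff ea is exactly B = 3 bytes: K' = 94 ff ea.
K' ⊕ ipad = a2 c9 dc.
Inner input = a2 c9 dc ∥ 74 52.
Inner hash: XOR a2⊕c9⊕dc⊕74⊕52 = 91.

91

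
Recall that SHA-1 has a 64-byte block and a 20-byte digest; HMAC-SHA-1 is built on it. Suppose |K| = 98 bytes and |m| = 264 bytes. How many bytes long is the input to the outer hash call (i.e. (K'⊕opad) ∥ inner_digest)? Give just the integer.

84

Key is 98 > 64 bytes, so it is hashed to 20 bytes then zero-padded to 64: |K'| = 64.
Outer input = (K'⊕opad) ∥ H(inner) → 64 + 20 = 84 bytes.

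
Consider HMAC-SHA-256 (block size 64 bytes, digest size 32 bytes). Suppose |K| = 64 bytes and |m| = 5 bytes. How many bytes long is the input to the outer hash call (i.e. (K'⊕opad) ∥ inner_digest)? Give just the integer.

Key is 64 ≤ 64 bytes, zero-padded: |K'| = 64.
Outer input = (K'⊕opad) ∥ H(inner) → 64 + 32 = 96 bytes.

96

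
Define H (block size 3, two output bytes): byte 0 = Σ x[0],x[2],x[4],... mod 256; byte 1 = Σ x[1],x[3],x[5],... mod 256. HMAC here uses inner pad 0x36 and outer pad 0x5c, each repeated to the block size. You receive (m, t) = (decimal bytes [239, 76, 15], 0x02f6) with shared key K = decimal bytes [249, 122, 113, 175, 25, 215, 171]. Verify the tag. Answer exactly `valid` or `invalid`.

valid

Key decimal bytes [249, 122, 113, 175, 25, 215, 171] = f9 7a 71 af 19 d7 ab is 7 bytes > B = 3, so hash it first: H(key) = 2e 00, then zero-pad to 3 bytes: K' = 2e 00 00.
K' ⊕ ipad = 18 36 36; K' ⊕ opad = 72 5c 5c.
Inner hash: even-index sum = 154 mod 256 = 154; odd-index sum = 308 mod 256 = 52 → 9a 34.
Outer hash (recomputed tag): even-index sum = 258 mod 256 = 2; odd-index sum = 246 mod 256 = 246 → 02 f6.
Recomputed tag = 02f6; claimed = 02f6 → match.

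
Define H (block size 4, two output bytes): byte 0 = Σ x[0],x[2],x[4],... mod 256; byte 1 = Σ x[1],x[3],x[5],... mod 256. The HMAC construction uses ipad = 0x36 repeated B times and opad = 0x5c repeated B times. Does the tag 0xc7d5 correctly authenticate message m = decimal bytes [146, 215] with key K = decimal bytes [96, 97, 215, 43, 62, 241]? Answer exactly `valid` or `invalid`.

Key decimal bytes [96, 97, 215, 43, 62, 241] = 60 61 d7 2b 3e f1 is 6 bytes > B = 4, so hash it first: H(key) = 75 7d, then zero-pad to 4 bytes: K' = 75 7d 00 00.
K' ⊕ ipad = 43 4b 36 36; K' ⊕ opad = 29 21 5c 5c.
Inner hash: even-index sum = 267 mod 256 = 11; odd-index sum = 344 mod 256 = 88 → 0b 58.
Outer hash (recomputed tag): even-index sum = 144 mod 256 = 144; odd-index sum = 213 mod 256 = 213 → 90 d5.
Recomputed tag = 90d5; claimed = c7d5 → mismatch.

invalid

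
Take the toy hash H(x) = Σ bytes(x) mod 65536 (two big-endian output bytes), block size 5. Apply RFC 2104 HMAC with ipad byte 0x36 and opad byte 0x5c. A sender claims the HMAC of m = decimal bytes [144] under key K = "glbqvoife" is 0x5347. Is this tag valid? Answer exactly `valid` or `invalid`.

Key "glbqvoife" = 67 6c 62 71 76 6f 69 66 65 is 9 bytes > B = 5, so hash it first: H(key) = 03 bf, then zero-pad to 5 bytes: K' = 03 bf 00 00 00.
K' ⊕ ipad = 35 89 36 36 36; K' ⊕ opad = 5f e3 5c 5c 5c.
Inner hash: sum = 53+137+54+54+54+144 = 496 → 01 f0.
Outer hash (recomputed tag): sum = 95+227+92+92+92+1+240 = 839 → 03 47.
Recomputed tag = 0347; claimed = 5347 → mismatch.

invalid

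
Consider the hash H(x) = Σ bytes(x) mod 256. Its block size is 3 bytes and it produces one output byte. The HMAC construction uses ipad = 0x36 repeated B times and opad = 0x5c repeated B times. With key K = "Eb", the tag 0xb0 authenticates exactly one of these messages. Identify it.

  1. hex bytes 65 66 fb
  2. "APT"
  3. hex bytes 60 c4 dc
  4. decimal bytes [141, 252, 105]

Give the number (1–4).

3

Key "Eb" = 45 62 is 2 bytes ≤ B = 3; zero-pad to 3 bytes: K' = 45 62 00.
K' ⊕ ipad = 73 54 36; K' ⊕ opad = 19 3e 5c.
m1: inner = H(73 54 36 65 66 fb) = c3; tag = H(19 3e 5c c3) = 76
m2: inner = H(73 54 36 41 50 54) = e2; tag = H(19 3e 5c e2) = 95
m3: inner = H(73 54 36 60 c4 dc) = fd; tag = H(19 3e 5c fd) = b0 ← matches
m4: inner = H(73 54 36 8d fc 69) = ef; tag = H(19 3e 5c ef) = a2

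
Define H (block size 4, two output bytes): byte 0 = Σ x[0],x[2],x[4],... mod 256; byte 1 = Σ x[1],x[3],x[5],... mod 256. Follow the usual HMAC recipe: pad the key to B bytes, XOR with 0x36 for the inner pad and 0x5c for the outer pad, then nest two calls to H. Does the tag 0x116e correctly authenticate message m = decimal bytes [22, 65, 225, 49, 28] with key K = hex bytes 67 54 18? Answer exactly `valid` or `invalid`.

valid

Key hex bytes 67 54 18 is 3 bytes ≤ B = 4; zero-pad to 4 bytes: K' = 67 54 18 00.
K' ⊕ ipad = 51 62 2e 36; K' ⊕ opad = 3b 08 44 5c.
Inner hash: even-index sum = 402 mod 256 = 146; odd-index sum = 266 mod 256 = 10 → 92 0a.
Outer hash (recomputed tag): even-index sum = 273 mod 256 = 17; odd-index sum = 110 mod 256 = 110 → 11 6e.
Recomputed tag = 116e; claimed = 116e → match.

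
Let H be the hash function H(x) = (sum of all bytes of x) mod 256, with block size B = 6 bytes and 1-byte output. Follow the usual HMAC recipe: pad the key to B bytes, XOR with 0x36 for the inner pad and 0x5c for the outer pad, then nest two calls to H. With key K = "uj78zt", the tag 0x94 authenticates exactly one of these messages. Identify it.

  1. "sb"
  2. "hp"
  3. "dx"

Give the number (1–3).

3

Key "uj78zt" = 75 6a 37 38 7a 74 is exactly B = 6 bytes: K' = 75 6a 37 38 7a 74.
K' ⊕ ipad = 43 5c 01 0e 4c 42; K' ⊕ opad = 29 36 6b 64 26 28.
m1: inner = H(43 5c 01 0e 4c 42 73 62) = 11; tag = H(29 36 6b 64 26 28 11) = 8d
m2: inner = H(43 5c 01 0e 4c 42 68 70) = 14; tag = H(29 36 6b 64 26 28 14) = 90
m3: inner = H(43 5c 01 0e 4c 42 64 78) = 18; tag = H(29 36 6b 64 26 28 18) = 94 ← matches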